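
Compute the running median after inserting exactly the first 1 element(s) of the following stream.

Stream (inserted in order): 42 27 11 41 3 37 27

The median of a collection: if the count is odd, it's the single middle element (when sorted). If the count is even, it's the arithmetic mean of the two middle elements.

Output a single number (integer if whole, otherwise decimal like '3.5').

Answer: 42

Derivation:
Step 1: insert 42 -> lo=[42] (size 1, max 42) hi=[] (size 0) -> median=42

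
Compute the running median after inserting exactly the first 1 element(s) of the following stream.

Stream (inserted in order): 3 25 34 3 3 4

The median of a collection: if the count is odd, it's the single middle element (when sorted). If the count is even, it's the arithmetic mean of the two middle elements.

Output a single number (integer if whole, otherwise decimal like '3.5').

Step 1: insert 3 -> lo=[3] (size 1, max 3) hi=[] (size 0) -> median=3

Answer: 3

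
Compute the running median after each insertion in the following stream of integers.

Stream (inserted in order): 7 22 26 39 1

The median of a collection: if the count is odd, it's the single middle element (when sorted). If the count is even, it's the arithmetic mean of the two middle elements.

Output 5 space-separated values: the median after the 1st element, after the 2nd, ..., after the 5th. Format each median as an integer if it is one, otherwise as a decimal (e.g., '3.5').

Answer: 7 14.5 22 24 22

Derivation:
Step 1: insert 7 -> lo=[7] (size 1, max 7) hi=[] (size 0) -> median=7
Step 2: insert 22 -> lo=[7] (size 1, max 7) hi=[22] (size 1, min 22) -> median=14.5
Step 3: insert 26 -> lo=[7, 22] (size 2, max 22) hi=[26] (size 1, min 26) -> median=22
Step 4: insert 39 -> lo=[7, 22] (size 2, max 22) hi=[26, 39] (size 2, min 26) -> median=24
Step 5: insert 1 -> lo=[1, 7, 22] (size 3, max 22) hi=[26, 39] (size 2, min 26) -> median=22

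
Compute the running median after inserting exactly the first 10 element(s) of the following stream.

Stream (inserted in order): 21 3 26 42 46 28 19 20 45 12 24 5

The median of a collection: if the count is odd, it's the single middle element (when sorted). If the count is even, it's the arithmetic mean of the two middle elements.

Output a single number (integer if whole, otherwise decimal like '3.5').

Step 1: insert 21 -> lo=[21] (size 1, max 21) hi=[] (size 0) -> median=21
Step 2: insert 3 -> lo=[3] (size 1, max 3) hi=[21] (size 1, min 21) -> median=12
Step 3: insert 26 -> lo=[3, 21] (size 2, max 21) hi=[26] (size 1, min 26) -> median=21
Step 4: insert 42 -> lo=[3, 21] (size 2, max 21) hi=[26, 42] (size 2, min 26) -> median=23.5
Step 5: insert 46 -> lo=[3, 21, 26] (size 3, max 26) hi=[42, 46] (size 2, min 42) -> median=26
Step 6: insert 28 -> lo=[3, 21, 26] (size 3, max 26) hi=[28, 42, 46] (size 3, min 28) -> median=27
Step 7: insert 19 -> lo=[3, 19, 21, 26] (size 4, max 26) hi=[28, 42, 46] (size 3, min 28) -> median=26
Step 8: insert 20 -> lo=[3, 19, 20, 21] (size 4, max 21) hi=[26, 28, 42, 46] (size 4, min 26) -> median=23.5
Step 9: insert 45 -> lo=[3, 19, 20, 21, 26] (size 5, max 26) hi=[28, 42, 45, 46] (size 4, min 28) -> median=26
Step 10: insert 12 -> lo=[3, 12, 19, 20, 21] (size 5, max 21) hi=[26, 28, 42, 45, 46] (size 5, min 26) -> median=23.5

Answer: 23.5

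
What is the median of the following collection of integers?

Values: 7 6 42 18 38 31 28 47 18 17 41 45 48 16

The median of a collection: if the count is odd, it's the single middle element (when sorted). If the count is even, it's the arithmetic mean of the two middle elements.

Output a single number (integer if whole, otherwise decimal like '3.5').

Answer: 29.5

Derivation:
Step 1: insert 7 -> lo=[7] (size 1, max 7) hi=[] (size 0) -> median=7
Step 2: insert 6 -> lo=[6] (size 1, max 6) hi=[7] (size 1, min 7) -> median=6.5
Step 3: insert 42 -> lo=[6, 7] (size 2, max 7) hi=[42] (size 1, min 42) -> median=7
Step 4: insert 18 -> lo=[6, 7] (size 2, max 7) hi=[18, 42] (size 2, min 18) -> median=12.5
Step 5: insert 38 -> lo=[6, 7, 18] (size 3, max 18) hi=[38, 42] (size 2, min 38) -> median=18
Step 6: insert 31 -> lo=[6, 7, 18] (size 3, max 18) hi=[31, 38, 42] (size 3, min 31) -> median=24.5
Step 7: insert 28 -> lo=[6, 7, 18, 28] (size 4, max 28) hi=[31, 38, 42] (size 3, min 31) -> median=28
Step 8: insert 47 -> lo=[6, 7, 18, 28] (size 4, max 28) hi=[31, 38, 42, 47] (size 4, min 31) -> median=29.5
Step 9: insert 18 -> lo=[6, 7, 18, 18, 28] (size 5, max 28) hi=[31, 38, 42, 47] (size 4, min 31) -> median=28
Step 10: insert 17 -> lo=[6, 7, 17, 18, 18] (size 5, max 18) hi=[28, 31, 38, 42, 47] (size 5, min 28) -> median=23
Step 11: insert 41 -> lo=[6, 7, 17, 18, 18, 28] (size 6, max 28) hi=[31, 38, 41, 42, 47] (size 5, min 31) -> median=28
Step 12: insert 45 -> lo=[6, 7, 17, 18, 18, 28] (size 6, max 28) hi=[31, 38, 41, 42, 45, 47] (size 6, min 31) -> median=29.5
Step 13: insert 48 -> lo=[6, 7, 17, 18, 18, 28, 31] (size 7, max 31) hi=[38, 41, 42, 45, 47, 48] (size 6, min 38) -> median=31
Step 14: insert 16 -> lo=[6, 7, 16, 17, 18, 18, 28] (size 7, max 28) hi=[31, 38, 41, 42, 45, 47, 48] (size 7, min 31) -> median=29.5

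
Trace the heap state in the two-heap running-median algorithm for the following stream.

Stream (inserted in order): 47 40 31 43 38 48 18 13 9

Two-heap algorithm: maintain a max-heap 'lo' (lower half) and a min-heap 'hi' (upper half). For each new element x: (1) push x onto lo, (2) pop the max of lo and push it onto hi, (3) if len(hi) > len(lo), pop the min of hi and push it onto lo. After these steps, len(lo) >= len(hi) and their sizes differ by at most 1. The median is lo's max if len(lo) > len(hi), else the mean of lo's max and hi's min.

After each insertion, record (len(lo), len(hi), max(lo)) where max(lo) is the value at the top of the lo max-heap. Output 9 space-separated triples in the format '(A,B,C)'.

Step 1: insert 47 -> lo=[47] hi=[] -> (len(lo)=1, len(hi)=0, max(lo)=47)
Step 2: insert 40 -> lo=[40] hi=[47] -> (len(lo)=1, len(hi)=1, max(lo)=40)
Step 3: insert 31 -> lo=[31, 40] hi=[47] -> (len(lo)=2, len(hi)=1, max(lo)=40)
Step 4: insert 43 -> lo=[31, 40] hi=[43, 47] -> (len(lo)=2, len(hi)=2, max(lo)=40)
Step 5: insert 38 -> lo=[31, 38, 40] hi=[43, 47] -> (len(lo)=3, len(hi)=2, max(lo)=40)
Step 6: insert 48 -> lo=[31, 38, 40] hi=[43, 47, 48] -> (len(lo)=3, len(hi)=3, max(lo)=40)
Step 7: insert 18 -> lo=[18, 31, 38, 40] hi=[43, 47, 48] -> (len(lo)=4, len(hi)=3, max(lo)=40)
Step 8: insert 13 -> lo=[13, 18, 31, 38] hi=[40, 43, 47, 48] -> (len(lo)=4, len(hi)=4, max(lo)=38)
Step 9: insert 9 -> lo=[9, 13, 18, 31, 38] hi=[40, 43, 47, 48] -> (len(lo)=5, len(hi)=4, max(lo)=38)

Answer: (1,0,47) (1,1,40) (2,1,40) (2,2,40) (3,2,40) (3,3,40) (4,3,40) (4,4,38) (5,4,38)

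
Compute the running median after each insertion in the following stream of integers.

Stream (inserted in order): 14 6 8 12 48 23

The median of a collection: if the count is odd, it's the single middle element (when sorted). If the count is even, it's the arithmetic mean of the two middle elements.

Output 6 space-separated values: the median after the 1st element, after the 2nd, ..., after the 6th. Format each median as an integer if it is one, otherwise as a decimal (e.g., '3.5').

Answer: 14 10 8 10 12 13

Derivation:
Step 1: insert 14 -> lo=[14] (size 1, max 14) hi=[] (size 0) -> median=14
Step 2: insert 6 -> lo=[6] (size 1, max 6) hi=[14] (size 1, min 14) -> median=10
Step 3: insert 8 -> lo=[6, 8] (size 2, max 8) hi=[14] (size 1, min 14) -> median=8
Step 4: insert 12 -> lo=[6, 8] (size 2, max 8) hi=[12, 14] (size 2, min 12) -> median=10
Step 5: insert 48 -> lo=[6, 8, 12] (size 3, max 12) hi=[14, 48] (size 2, min 14) -> median=12
Step 6: insert 23 -> lo=[6, 8, 12] (size 3, max 12) hi=[14, 23, 48] (size 3, min 14) -> median=13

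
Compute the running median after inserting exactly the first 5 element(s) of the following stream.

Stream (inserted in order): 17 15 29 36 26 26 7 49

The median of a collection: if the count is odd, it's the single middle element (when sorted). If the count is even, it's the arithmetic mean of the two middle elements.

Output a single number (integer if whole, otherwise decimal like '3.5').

Answer: 26

Derivation:
Step 1: insert 17 -> lo=[17] (size 1, max 17) hi=[] (size 0) -> median=17
Step 2: insert 15 -> lo=[15] (size 1, max 15) hi=[17] (size 1, min 17) -> median=16
Step 3: insert 29 -> lo=[15, 17] (size 2, max 17) hi=[29] (size 1, min 29) -> median=17
Step 4: insert 36 -> lo=[15, 17] (size 2, max 17) hi=[29, 36] (size 2, min 29) -> median=23
Step 5: insert 26 -> lo=[15, 17, 26] (size 3, max 26) hi=[29, 36] (size 2, min 29) -> median=26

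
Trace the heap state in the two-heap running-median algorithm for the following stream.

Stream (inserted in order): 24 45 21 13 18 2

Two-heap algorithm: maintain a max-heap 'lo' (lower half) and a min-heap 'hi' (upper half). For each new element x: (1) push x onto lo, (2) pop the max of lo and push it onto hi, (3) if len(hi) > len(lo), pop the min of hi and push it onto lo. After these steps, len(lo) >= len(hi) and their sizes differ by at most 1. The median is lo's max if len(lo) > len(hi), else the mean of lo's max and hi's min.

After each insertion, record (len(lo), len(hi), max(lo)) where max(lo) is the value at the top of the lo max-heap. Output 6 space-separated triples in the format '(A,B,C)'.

Step 1: insert 24 -> lo=[24] hi=[] -> (len(lo)=1, len(hi)=0, max(lo)=24)
Step 2: insert 45 -> lo=[24] hi=[45] -> (len(lo)=1, len(hi)=1, max(lo)=24)
Step 3: insert 21 -> lo=[21, 24] hi=[45] -> (len(lo)=2, len(hi)=1, max(lo)=24)
Step 4: insert 13 -> lo=[13, 21] hi=[24, 45] -> (len(lo)=2, len(hi)=2, max(lo)=21)
Step 5: insert 18 -> lo=[13, 18, 21] hi=[24, 45] -> (len(lo)=3, len(hi)=2, max(lo)=21)
Step 6: insert 2 -> lo=[2, 13, 18] hi=[21, 24, 45] -> (len(lo)=3, len(hi)=3, max(lo)=18)

Answer: (1,0,24) (1,1,24) (2,1,24) (2,2,21) (3,2,21) (3,3,18)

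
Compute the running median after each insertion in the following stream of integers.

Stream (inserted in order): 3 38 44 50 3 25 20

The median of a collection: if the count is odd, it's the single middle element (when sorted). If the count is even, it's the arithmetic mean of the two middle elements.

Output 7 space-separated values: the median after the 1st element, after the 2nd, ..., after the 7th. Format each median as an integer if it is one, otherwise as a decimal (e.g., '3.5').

Answer: 3 20.5 38 41 38 31.5 25

Derivation:
Step 1: insert 3 -> lo=[3] (size 1, max 3) hi=[] (size 0) -> median=3
Step 2: insert 38 -> lo=[3] (size 1, max 3) hi=[38] (size 1, min 38) -> median=20.5
Step 3: insert 44 -> lo=[3, 38] (size 2, max 38) hi=[44] (size 1, min 44) -> median=38
Step 4: insert 50 -> lo=[3, 38] (size 2, max 38) hi=[44, 50] (size 2, min 44) -> median=41
Step 5: insert 3 -> lo=[3, 3, 38] (size 3, max 38) hi=[44, 50] (size 2, min 44) -> median=38
Step 6: insert 25 -> lo=[3, 3, 25] (size 3, max 25) hi=[38, 44, 50] (size 3, min 38) -> median=31.5
Step 7: insert 20 -> lo=[3, 3, 20, 25] (size 4, max 25) hi=[38, 44, 50] (size 3, min 38) -> median=25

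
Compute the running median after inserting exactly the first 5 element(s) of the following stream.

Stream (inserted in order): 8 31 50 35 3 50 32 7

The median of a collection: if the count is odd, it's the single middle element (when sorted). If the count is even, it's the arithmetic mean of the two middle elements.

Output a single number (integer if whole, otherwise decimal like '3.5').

Step 1: insert 8 -> lo=[8] (size 1, max 8) hi=[] (size 0) -> median=8
Step 2: insert 31 -> lo=[8] (size 1, max 8) hi=[31] (size 1, min 31) -> median=19.5
Step 3: insert 50 -> lo=[8, 31] (size 2, max 31) hi=[50] (size 1, min 50) -> median=31
Step 4: insert 35 -> lo=[8, 31] (size 2, max 31) hi=[35, 50] (size 2, min 35) -> median=33
Step 5: insert 3 -> lo=[3, 8, 31] (size 3, max 31) hi=[35, 50] (size 2, min 35) -> median=31

Answer: 31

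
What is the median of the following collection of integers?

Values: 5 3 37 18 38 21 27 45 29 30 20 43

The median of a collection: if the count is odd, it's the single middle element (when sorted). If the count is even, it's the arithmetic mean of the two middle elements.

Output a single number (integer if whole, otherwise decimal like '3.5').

Answer: 28

Derivation:
Step 1: insert 5 -> lo=[5] (size 1, max 5) hi=[] (size 0) -> median=5
Step 2: insert 3 -> lo=[3] (size 1, max 3) hi=[5] (size 1, min 5) -> median=4
Step 3: insert 37 -> lo=[3, 5] (size 2, max 5) hi=[37] (size 1, min 37) -> median=5
Step 4: insert 18 -> lo=[3, 5] (size 2, max 5) hi=[18, 37] (size 2, min 18) -> median=11.5
Step 5: insert 38 -> lo=[3, 5, 18] (size 3, max 18) hi=[37, 38] (size 2, min 37) -> median=18
Step 6: insert 21 -> lo=[3, 5, 18] (size 3, max 18) hi=[21, 37, 38] (size 3, min 21) -> median=19.5
Step 7: insert 27 -> lo=[3, 5, 18, 21] (size 4, max 21) hi=[27, 37, 38] (size 3, min 27) -> median=21
Step 8: insert 45 -> lo=[3, 5, 18, 21] (size 4, max 21) hi=[27, 37, 38, 45] (size 4, min 27) -> median=24
Step 9: insert 29 -> lo=[3, 5, 18, 21, 27] (size 5, max 27) hi=[29, 37, 38, 45] (size 4, min 29) -> median=27
Step 10: insert 30 -> lo=[3, 5, 18, 21, 27] (size 5, max 27) hi=[29, 30, 37, 38, 45] (size 5, min 29) -> median=28
Step 11: insert 20 -> lo=[3, 5, 18, 20, 21, 27] (size 6, max 27) hi=[29, 30, 37, 38, 45] (size 5, min 29) -> median=27
Step 12: insert 43 -> lo=[3, 5, 18, 20, 21, 27] (size 6, max 27) hi=[29, 30, 37, 38, 43, 45] (size 6, min 29) -> median=28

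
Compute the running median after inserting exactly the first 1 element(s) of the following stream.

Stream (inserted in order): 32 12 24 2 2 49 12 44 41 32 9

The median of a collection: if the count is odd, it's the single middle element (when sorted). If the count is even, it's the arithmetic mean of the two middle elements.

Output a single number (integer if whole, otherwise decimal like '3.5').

Answer: 32

Derivation:
Step 1: insert 32 -> lo=[32] (size 1, max 32) hi=[] (size 0) -> median=32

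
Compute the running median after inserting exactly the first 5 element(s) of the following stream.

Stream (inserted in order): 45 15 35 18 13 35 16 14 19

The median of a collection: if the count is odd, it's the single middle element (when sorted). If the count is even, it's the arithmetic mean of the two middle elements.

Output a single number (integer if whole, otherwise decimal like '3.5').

Answer: 18

Derivation:
Step 1: insert 45 -> lo=[45] (size 1, max 45) hi=[] (size 0) -> median=45
Step 2: insert 15 -> lo=[15] (size 1, max 15) hi=[45] (size 1, min 45) -> median=30
Step 3: insert 35 -> lo=[15, 35] (size 2, max 35) hi=[45] (size 1, min 45) -> median=35
Step 4: insert 18 -> lo=[15, 18] (size 2, max 18) hi=[35, 45] (size 2, min 35) -> median=26.5
Step 5: insert 13 -> lo=[13, 15, 18] (size 3, max 18) hi=[35, 45] (size 2, min 35) -> median=18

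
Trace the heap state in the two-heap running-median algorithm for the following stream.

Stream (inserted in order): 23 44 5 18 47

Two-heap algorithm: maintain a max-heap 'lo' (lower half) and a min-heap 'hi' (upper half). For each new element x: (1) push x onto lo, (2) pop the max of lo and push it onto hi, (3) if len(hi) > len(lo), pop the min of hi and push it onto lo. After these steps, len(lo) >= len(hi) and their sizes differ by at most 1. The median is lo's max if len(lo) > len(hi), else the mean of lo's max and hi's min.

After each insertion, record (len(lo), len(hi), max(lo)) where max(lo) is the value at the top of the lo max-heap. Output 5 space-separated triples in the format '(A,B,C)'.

Answer: (1,0,23) (1,1,23) (2,1,23) (2,2,18) (3,2,23)

Derivation:
Step 1: insert 23 -> lo=[23] hi=[] -> (len(lo)=1, len(hi)=0, max(lo)=23)
Step 2: insert 44 -> lo=[23] hi=[44] -> (len(lo)=1, len(hi)=1, max(lo)=23)
Step 3: insert 5 -> lo=[5, 23] hi=[44] -> (len(lo)=2, len(hi)=1, max(lo)=23)
Step 4: insert 18 -> lo=[5, 18] hi=[23, 44] -> (len(lo)=2, len(hi)=2, max(lo)=18)
Step 5: insert 47 -> lo=[5, 18, 23] hi=[44, 47] -> (len(lo)=3, len(hi)=2, max(lo)=23)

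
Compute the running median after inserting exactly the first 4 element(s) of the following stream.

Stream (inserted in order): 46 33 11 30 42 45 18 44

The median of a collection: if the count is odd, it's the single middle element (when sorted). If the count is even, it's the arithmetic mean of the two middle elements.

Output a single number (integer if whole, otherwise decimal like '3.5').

Answer: 31.5

Derivation:
Step 1: insert 46 -> lo=[46] (size 1, max 46) hi=[] (size 0) -> median=46
Step 2: insert 33 -> lo=[33] (size 1, max 33) hi=[46] (size 1, min 46) -> median=39.5
Step 3: insert 11 -> lo=[11, 33] (size 2, max 33) hi=[46] (size 1, min 46) -> median=33
Step 4: insert 30 -> lo=[11, 30] (size 2, max 30) hi=[33, 46] (size 2, min 33) -> median=31.5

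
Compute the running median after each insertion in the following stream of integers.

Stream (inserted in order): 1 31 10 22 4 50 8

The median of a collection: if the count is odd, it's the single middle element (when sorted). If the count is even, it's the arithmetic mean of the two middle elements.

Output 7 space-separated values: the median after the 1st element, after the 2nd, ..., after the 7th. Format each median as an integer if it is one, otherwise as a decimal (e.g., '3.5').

Step 1: insert 1 -> lo=[1] (size 1, max 1) hi=[] (size 0) -> median=1
Step 2: insert 31 -> lo=[1] (size 1, max 1) hi=[31] (size 1, min 31) -> median=16
Step 3: insert 10 -> lo=[1, 10] (size 2, max 10) hi=[31] (size 1, min 31) -> median=10
Step 4: insert 22 -> lo=[1, 10] (size 2, max 10) hi=[22, 31] (size 2, min 22) -> median=16
Step 5: insert 4 -> lo=[1, 4, 10] (size 3, max 10) hi=[22, 31] (size 2, min 22) -> median=10
Step 6: insert 50 -> lo=[1, 4, 10] (size 3, max 10) hi=[22, 31, 50] (size 3, min 22) -> median=16
Step 7: insert 8 -> lo=[1, 4, 8, 10] (size 4, max 10) hi=[22, 31, 50] (size 3, min 22) -> median=10

Answer: 1 16 10 16 10 16 10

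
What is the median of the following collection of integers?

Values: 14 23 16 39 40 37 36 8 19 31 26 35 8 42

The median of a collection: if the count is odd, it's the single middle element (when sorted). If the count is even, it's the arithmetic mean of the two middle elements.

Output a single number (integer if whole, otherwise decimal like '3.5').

Step 1: insert 14 -> lo=[14] (size 1, max 14) hi=[] (size 0) -> median=14
Step 2: insert 23 -> lo=[14] (size 1, max 14) hi=[23] (size 1, min 23) -> median=18.5
Step 3: insert 16 -> lo=[14, 16] (size 2, max 16) hi=[23] (size 1, min 23) -> median=16
Step 4: insert 39 -> lo=[14, 16] (size 2, max 16) hi=[23, 39] (size 2, min 23) -> median=19.5
Step 5: insert 40 -> lo=[14, 16, 23] (size 3, max 23) hi=[39, 40] (size 2, min 39) -> median=23
Step 6: insert 37 -> lo=[14, 16, 23] (size 3, max 23) hi=[37, 39, 40] (size 3, min 37) -> median=30
Step 7: insert 36 -> lo=[14, 16, 23, 36] (size 4, max 36) hi=[37, 39, 40] (size 3, min 37) -> median=36
Step 8: insert 8 -> lo=[8, 14, 16, 23] (size 4, max 23) hi=[36, 37, 39, 40] (size 4, min 36) -> median=29.5
Step 9: insert 19 -> lo=[8, 14, 16, 19, 23] (size 5, max 23) hi=[36, 37, 39, 40] (size 4, min 36) -> median=23
Step 10: insert 31 -> lo=[8, 14, 16, 19, 23] (size 5, max 23) hi=[31, 36, 37, 39, 40] (size 5, min 31) -> median=27
Step 11: insert 26 -> lo=[8, 14, 16, 19, 23, 26] (size 6, max 26) hi=[31, 36, 37, 39, 40] (size 5, min 31) -> median=26
Step 12: insert 35 -> lo=[8, 14, 16, 19, 23, 26] (size 6, max 26) hi=[31, 35, 36, 37, 39, 40] (size 6, min 31) -> median=28.5
Step 13: insert 8 -> lo=[8, 8, 14, 16, 19, 23, 26] (size 7, max 26) hi=[31, 35, 36, 37, 39, 40] (size 6, min 31) -> median=26
Step 14: insert 42 -> lo=[8, 8, 14, 16, 19, 23, 26] (size 7, max 26) hi=[31, 35, 36, 37, 39, 40, 42] (size 7, min 31) -> median=28.5

Answer: 28.5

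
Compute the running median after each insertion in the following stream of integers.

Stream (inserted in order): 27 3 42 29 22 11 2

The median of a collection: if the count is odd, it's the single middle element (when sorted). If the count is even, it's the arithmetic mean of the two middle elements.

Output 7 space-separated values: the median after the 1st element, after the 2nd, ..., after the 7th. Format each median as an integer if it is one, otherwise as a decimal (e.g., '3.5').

Step 1: insert 27 -> lo=[27] (size 1, max 27) hi=[] (size 0) -> median=27
Step 2: insert 3 -> lo=[3] (size 1, max 3) hi=[27] (size 1, min 27) -> median=15
Step 3: insert 42 -> lo=[3, 27] (size 2, max 27) hi=[42] (size 1, min 42) -> median=27
Step 4: insert 29 -> lo=[3, 27] (size 2, max 27) hi=[29, 42] (size 2, min 29) -> median=28
Step 5: insert 22 -> lo=[3, 22, 27] (size 3, max 27) hi=[29, 42] (size 2, min 29) -> median=27
Step 6: insert 11 -> lo=[3, 11, 22] (size 3, max 22) hi=[27, 29, 42] (size 3, min 27) -> median=24.5
Step 7: insert 2 -> lo=[2, 3, 11, 22] (size 4, max 22) hi=[27, 29, 42] (size 3, min 27) -> median=22

Answer: 27 15 27 28 27 24.5 22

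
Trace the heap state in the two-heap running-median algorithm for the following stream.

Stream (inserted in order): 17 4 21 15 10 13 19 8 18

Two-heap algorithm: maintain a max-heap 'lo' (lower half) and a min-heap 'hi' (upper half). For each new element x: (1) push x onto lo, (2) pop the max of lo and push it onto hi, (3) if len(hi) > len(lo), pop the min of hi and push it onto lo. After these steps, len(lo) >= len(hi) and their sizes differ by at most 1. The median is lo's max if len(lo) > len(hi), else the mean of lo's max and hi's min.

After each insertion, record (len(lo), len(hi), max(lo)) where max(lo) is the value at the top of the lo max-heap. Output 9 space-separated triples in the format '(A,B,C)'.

Step 1: insert 17 -> lo=[17] hi=[] -> (len(lo)=1, len(hi)=0, max(lo)=17)
Step 2: insert 4 -> lo=[4] hi=[17] -> (len(lo)=1, len(hi)=1, max(lo)=4)
Step 3: insert 21 -> lo=[4, 17] hi=[21] -> (len(lo)=2, len(hi)=1, max(lo)=17)
Step 4: insert 15 -> lo=[4, 15] hi=[17, 21] -> (len(lo)=2, len(hi)=2, max(lo)=15)
Step 5: insert 10 -> lo=[4, 10, 15] hi=[17, 21] -> (len(lo)=3, len(hi)=2, max(lo)=15)
Step 6: insert 13 -> lo=[4, 10, 13] hi=[15, 17, 21] -> (len(lo)=3, len(hi)=3, max(lo)=13)
Step 7: insert 19 -> lo=[4, 10, 13, 15] hi=[17, 19, 21] -> (len(lo)=4, len(hi)=3, max(lo)=15)
Step 8: insert 8 -> lo=[4, 8, 10, 13] hi=[15, 17, 19, 21] -> (len(lo)=4, len(hi)=4, max(lo)=13)
Step 9: insert 18 -> lo=[4, 8, 10, 13, 15] hi=[17, 18, 19, 21] -> (len(lo)=5, len(hi)=4, max(lo)=15)

Answer: (1,0,17) (1,1,4) (2,1,17) (2,2,15) (3,2,15) (3,3,13) (4,3,15) (4,4,13) (5,4,15)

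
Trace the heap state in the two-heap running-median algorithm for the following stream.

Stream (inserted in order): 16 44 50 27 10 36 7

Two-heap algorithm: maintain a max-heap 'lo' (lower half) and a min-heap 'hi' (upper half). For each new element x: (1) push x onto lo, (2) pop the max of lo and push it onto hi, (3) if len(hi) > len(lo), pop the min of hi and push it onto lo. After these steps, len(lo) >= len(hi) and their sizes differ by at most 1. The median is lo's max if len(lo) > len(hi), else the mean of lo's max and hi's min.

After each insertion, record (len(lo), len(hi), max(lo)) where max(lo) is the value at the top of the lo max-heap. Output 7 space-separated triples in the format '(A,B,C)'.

Step 1: insert 16 -> lo=[16] hi=[] -> (len(lo)=1, len(hi)=0, max(lo)=16)
Step 2: insert 44 -> lo=[16] hi=[44] -> (len(lo)=1, len(hi)=1, max(lo)=16)
Step 3: insert 50 -> lo=[16, 44] hi=[50] -> (len(lo)=2, len(hi)=1, max(lo)=44)
Step 4: insert 27 -> lo=[16, 27] hi=[44, 50] -> (len(lo)=2, len(hi)=2, max(lo)=27)
Step 5: insert 10 -> lo=[10, 16, 27] hi=[44, 50] -> (len(lo)=3, len(hi)=2, max(lo)=27)
Step 6: insert 36 -> lo=[10, 16, 27] hi=[36, 44, 50] -> (len(lo)=3, len(hi)=3, max(lo)=27)
Step 7: insert 7 -> lo=[7, 10, 16, 27] hi=[36, 44, 50] -> (len(lo)=4, len(hi)=3, max(lo)=27)

Answer: (1,0,16) (1,1,16) (2,1,44) (2,2,27) (3,2,27) (3,3,27) (4,3,27)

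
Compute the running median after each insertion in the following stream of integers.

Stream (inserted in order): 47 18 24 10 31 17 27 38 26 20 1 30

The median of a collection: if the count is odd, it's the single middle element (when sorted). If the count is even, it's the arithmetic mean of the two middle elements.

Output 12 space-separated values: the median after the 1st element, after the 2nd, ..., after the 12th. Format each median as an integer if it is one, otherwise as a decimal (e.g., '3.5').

Answer: 47 32.5 24 21 24 21 24 25.5 26 25 24 25

Derivation:
Step 1: insert 47 -> lo=[47] (size 1, max 47) hi=[] (size 0) -> median=47
Step 2: insert 18 -> lo=[18] (size 1, max 18) hi=[47] (size 1, min 47) -> median=32.5
Step 3: insert 24 -> lo=[18, 24] (size 2, max 24) hi=[47] (size 1, min 47) -> median=24
Step 4: insert 10 -> lo=[10, 18] (size 2, max 18) hi=[24, 47] (size 2, min 24) -> median=21
Step 5: insert 31 -> lo=[10, 18, 24] (size 3, max 24) hi=[31, 47] (size 2, min 31) -> median=24
Step 6: insert 17 -> lo=[10, 17, 18] (size 3, max 18) hi=[24, 31, 47] (size 3, min 24) -> median=21
Step 7: insert 27 -> lo=[10, 17, 18, 24] (size 4, max 24) hi=[27, 31, 47] (size 3, min 27) -> median=24
Step 8: insert 38 -> lo=[10, 17, 18, 24] (size 4, max 24) hi=[27, 31, 38, 47] (size 4, min 27) -> median=25.5
Step 9: insert 26 -> lo=[10, 17, 18, 24, 26] (size 5, max 26) hi=[27, 31, 38, 47] (size 4, min 27) -> median=26
Step 10: insert 20 -> lo=[10, 17, 18, 20, 24] (size 5, max 24) hi=[26, 27, 31, 38, 47] (size 5, min 26) -> median=25
Step 11: insert 1 -> lo=[1, 10, 17, 18, 20, 24] (size 6, max 24) hi=[26, 27, 31, 38, 47] (size 5, min 26) -> median=24
Step 12: insert 30 -> lo=[1, 10, 17, 18, 20, 24] (size 6, max 24) hi=[26, 27, 30, 31, 38, 47] (size 6, min 26) -> median=25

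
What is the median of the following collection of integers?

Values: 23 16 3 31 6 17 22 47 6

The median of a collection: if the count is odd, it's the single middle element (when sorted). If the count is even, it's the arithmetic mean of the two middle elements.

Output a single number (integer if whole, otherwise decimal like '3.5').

Answer: 17

Derivation:
Step 1: insert 23 -> lo=[23] (size 1, max 23) hi=[] (size 0) -> median=23
Step 2: insert 16 -> lo=[16] (size 1, max 16) hi=[23] (size 1, min 23) -> median=19.5
Step 3: insert 3 -> lo=[3, 16] (size 2, max 16) hi=[23] (size 1, min 23) -> median=16
Step 4: insert 31 -> lo=[3, 16] (size 2, max 16) hi=[23, 31] (size 2, min 23) -> median=19.5
Step 5: insert 6 -> lo=[3, 6, 16] (size 3, max 16) hi=[23, 31] (size 2, min 23) -> median=16
Step 6: insert 17 -> lo=[3, 6, 16] (size 3, max 16) hi=[17, 23, 31] (size 3, min 17) -> median=16.5
Step 7: insert 22 -> lo=[3, 6, 16, 17] (size 4, max 17) hi=[22, 23, 31] (size 3, min 22) -> median=17
Step 8: insert 47 -> lo=[3, 6, 16, 17] (size 4, max 17) hi=[22, 23, 31, 47] (size 4, min 22) -> median=19.5
Step 9: insert 6 -> lo=[3, 6, 6, 16, 17] (size 5, max 17) hi=[22, 23, 31, 47] (size 4, min 22) -> median=17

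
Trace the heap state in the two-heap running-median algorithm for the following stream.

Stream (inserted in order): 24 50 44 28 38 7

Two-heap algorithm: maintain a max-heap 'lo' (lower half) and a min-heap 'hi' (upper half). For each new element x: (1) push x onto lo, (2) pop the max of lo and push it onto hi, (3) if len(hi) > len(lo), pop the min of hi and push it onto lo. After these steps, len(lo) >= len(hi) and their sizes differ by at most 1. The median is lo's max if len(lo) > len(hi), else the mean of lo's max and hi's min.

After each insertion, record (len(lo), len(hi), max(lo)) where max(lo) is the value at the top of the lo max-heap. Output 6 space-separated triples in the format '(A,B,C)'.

Answer: (1,0,24) (1,1,24) (2,1,44) (2,2,28) (3,2,38) (3,3,28)

Derivation:
Step 1: insert 24 -> lo=[24] hi=[] -> (len(lo)=1, len(hi)=0, max(lo)=24)
Step 2: insert 50 -> lo=[24] hi=[50] -> (len(lo)=1, len(hi)=1, max(lo)=24)
Step 3: insert 44 -> lo=[24, 44] hi=[50] -> (len(lo)=2, len(hi)=1, max(lo)=44)
Step 4: insert 28 -> lo=[24, 28] hi=[44, 50] -> (len(lo)=2, len(hi)=2, max(lo)=28)
Step 5: insert 38 -> lo=[24, 28, 38] hi=[44, 50] -> (len(lo)=3, len(hi)=2, max(lo)=38)
Step 6: insert 7 -> lo=[7, 24, 28] hi=[38, 44, 50] -> (len(lo)=3, len(hi)=3, max(lo)=28)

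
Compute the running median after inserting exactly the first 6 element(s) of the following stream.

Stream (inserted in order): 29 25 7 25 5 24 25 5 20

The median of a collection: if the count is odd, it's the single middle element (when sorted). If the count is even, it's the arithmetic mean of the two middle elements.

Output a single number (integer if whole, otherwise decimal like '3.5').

Step 1: insert 29 -> lo=[29] (size 1, max 29) hi=[] (size 0) -> median=29
Step 2: insert 25 -> lo=[25] (size 1, max 25) hi=[29] (size 1, min 29) -> median=27
Step 3: insert 7 -> lo=[7, 25] (size 2, max 25) hi=[29] (size 1, min 29) -> median=25
Step 4: insert 25 -> lo=[7, 25] (size 2, max 25) hi=[25, 29] (size 2, min 25) -> median=25
Step 5: insert 5 -> lo=[5, 7, 25] (size 3, max 25) hi=[25, 29] (size 2, min 25) -> median=25
Step 6: insert 24 -> lo=[5, 7, 24] (size 3, max 24) hi=[25, 25, 29] (size 3, min 25) -> median=24.5

Answer: 24.5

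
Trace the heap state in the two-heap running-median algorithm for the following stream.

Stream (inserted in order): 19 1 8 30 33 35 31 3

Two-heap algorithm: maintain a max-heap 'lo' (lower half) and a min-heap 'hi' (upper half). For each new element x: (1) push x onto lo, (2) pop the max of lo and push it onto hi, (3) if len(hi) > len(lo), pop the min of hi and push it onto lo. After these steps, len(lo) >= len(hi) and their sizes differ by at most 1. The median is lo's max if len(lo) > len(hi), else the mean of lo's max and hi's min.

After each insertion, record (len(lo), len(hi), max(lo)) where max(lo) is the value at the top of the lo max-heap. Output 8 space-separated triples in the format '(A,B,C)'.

Step 1: insert 19 -> lo=[19] hi=[] -> (len(lo)=1, len(hi)=0, max(lo)=19)
Step 2: insert 1 -> lo=[1] hi=[19] -> (len(lo)=1, len(hi)=1, max(lo)=1)
Step 3: insert 8 -> lo=[1, 8] hi=[19] -> (len(lo)=2, len(hi)=1, max(lo)=8)
Step 4: insert 30 -> lo=[1, 8] hi=[19, 30] -> (len(lo)=2, len(hi)=2, max(lo)=8)
Step 5: insert 33 -> lo=[1, 8, 19] hi=[30, 33] -> (len(lo)=3, len(hi)=2, max(lo)=19)
Step 6: insert 35 -> lo=[1, 8, 19] hi=[30, 33, 35] -> (len(lo)=3, len(hi)=3, max(lo)=19)
Step 7: insert 31 -> lo=[1, 8, 19, 30] hi=[31, 33, 35] -> (len(lo)=4, len(hi)=3, max(lo)=30)
Step 8: insert 3 -> lo=[1, 3, 8, 19] hi=[30, 31, 33, 35] -> (len(lo)=4, len(hi)=4, max(lo)=19)

Answer: (1,0,19) (1,1,1) (2,1,8) (2,2,8) (3,2,19) (3,3,19) (4,3,30) (4,4,19)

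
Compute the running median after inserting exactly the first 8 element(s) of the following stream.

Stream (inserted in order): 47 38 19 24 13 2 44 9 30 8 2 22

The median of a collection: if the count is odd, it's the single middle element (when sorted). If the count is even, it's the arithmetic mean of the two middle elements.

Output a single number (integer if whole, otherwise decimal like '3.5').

Step 1: insert 47 -> lo=[47] (size 1, max 47) hi=[] (size 0) -> median=47
Step 2: insert 38 -> lo=[38] (size 1, max 38) hi=[47] (size 1, min 47) -> median=42.5
Step 3: insert 19 -> lo=[19, 38] (size 2, max 38) hi=[47] (size 1, min 47) -> median=38
Step 4: insert 24 -> lo=[19, 24] (size 2, max 24) hi=[38, 47] (size 2, min 38) -> median=31
Step 5: insert 13 -> lo=[13, 19, 24] (size 3, max 24) hi=[38, 47] (size 2, min 38) -> median=24
Step 6: insert 2 -> lo=[2, 13, 19] (size 3, max 19) hi=[24, 38, 47] (size 3, min 24) -> median=21.5
Step 7: insert 44 -> lo=[2, 13, 19, 24] (size 4, max 24) hi=[38, 44, 47] (size 3, min 38) -> median=24
Step 8: insert 9 -> lo=[2, 9, 13, 19] (size 4, max 19) hi=[24, 38, 44, 47] (size 4, min 24) -> median=21.5

Answer: 21.5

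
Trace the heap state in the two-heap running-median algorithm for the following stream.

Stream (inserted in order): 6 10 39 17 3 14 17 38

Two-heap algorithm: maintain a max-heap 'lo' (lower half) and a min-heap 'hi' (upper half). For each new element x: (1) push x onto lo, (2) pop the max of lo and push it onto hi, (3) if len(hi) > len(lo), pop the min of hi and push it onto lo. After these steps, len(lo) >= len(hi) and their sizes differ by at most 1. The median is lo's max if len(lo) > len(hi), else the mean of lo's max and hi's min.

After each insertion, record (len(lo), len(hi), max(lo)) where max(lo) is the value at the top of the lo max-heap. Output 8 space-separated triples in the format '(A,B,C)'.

Step 1: insert 6 -> lo=[6] hi=[] -> (len(lo)=1, len(hi)=0, max(lo)=6)
Step 2: insert 10 -> lo=[6] hi=[10] -> (len(lo)=1, len(hi)=1, max(lo)=6)
Step 3: insert 39 -> lo=[6, 10] hi=[39] -> (len(lo)=2, len(hi)=1, max(lo)=10)
Step 4: insert 17 -> lo=[6, 10] hi=[17, 39] -> (len(lo)=2, len(hi)=2, max(lo)=10)
Step 5: insert 3 -> lo=[3, 6, 10] hi=[17, 39] -> (len(lo)=3, len(hi)=2, max(lo)=10)
Step 6: insert 14 -> lo=[3, 6, 10] hi=[14, 17, 39] -> (len(lo)=3, len(hi)=3, max(lo)=10)
Step 7: insert 17 -> lo=[3, 6, 10, 14] hi=[17, 17, 39] -> (len(lo)=4, len(hi)=3, max(lo)=14)
Step 8: insert 38 -> lo=[3, 6, 10, 14] hi=[17, 17, 38, 39] -> (len(lo)=4, len(hi)=4, max(lo)=14)

Answer: (1,0,6) (1,1,6) (2,1,10) (2,2,10) (3,2,10) (3,3,10) (4,3,14) (4,4,14)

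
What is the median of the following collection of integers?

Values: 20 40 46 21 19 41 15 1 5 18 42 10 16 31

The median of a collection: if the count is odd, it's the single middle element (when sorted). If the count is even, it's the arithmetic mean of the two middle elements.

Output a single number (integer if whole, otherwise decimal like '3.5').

Answer: 19.5

Derivation:
Step 1: insert 20 -> lo=[20] (size 1, max 20) hi=[] (size 0) -> median=20
Step 2: insert 40 -> lo=[20] (size 1, max 20) hi=[40] (size 1, min 40) -> median=30
Step 3: insert 46 -> lo=[20, 40] (size 2, max 40) hi=[46] (size 1, min 46) -> median=40
Step 4: insert 21 -> lo=[20, 21] (size 2, max 21) hi=[40, 46] (size 2, min 40) -> median=30.5
Step 5: insert 19 -> lo=[19, 20, 21] (size 3, max 21) hi=[40, 46] (size 2, min 40) -> median=21
Step 6: insert 41 -> lo=[19, 20, 21] (size 3, max 21) hi=[40, 41, 46] (size 3, min 40) -> median=30.5
Step 7: insert 15 -> lo=[15, 19, 20, 21] (size 4, max 21) hi=[40, 41, 46] (size 3, min 40) -> median=21
Step 8: insert 1 -> lo=[1, 15, 19, 20] (size 4, max 20) hi=[21, 40, 41, 46] (size 4, min 21) -> median=20.5
Step 9: insert 5 -> lo=[1, 5, 15, 19, 20] (size 5, max 20) hi=[21, 40, 41, 46] (size 4, min 21) -> median=20
Step 10: insert 18 -> lo=[1, 5, 15, 18, 19] (size 5, max 19) hi=[20, 21, 40, 41, 46] (size 5, min 20) -> median=19.5
Step 11: insert 42 -> lo=[1, 5, 15, 18, 19, 20] (size 6, max 20) hi=[21, 40, 41, 42, 46] (size 5, min 21) -> median=20
Step 12: insert 10 -> lo=[1, 5, 10, 15, 18, 19] (size 6, max 19) hi=[20, 21, 40, 41, 42, 46] (size 6, min 20) -> median=19.5
Step 13: insert 16 -> lo=[1, 5, 10, 15, 16, 18, 19] (size 7, max 19) hi=[20, 21, 40, 41, 42, 46] (size 6, min 20) -> median=19
Step 14: insert 31 -> lo=[1, 5, 10, 15, 16, 18, 19] (size 7, max 19) hi=[20, 21, 31, 40, 41, 42, 46] (size 7, min 20) -> median=19.5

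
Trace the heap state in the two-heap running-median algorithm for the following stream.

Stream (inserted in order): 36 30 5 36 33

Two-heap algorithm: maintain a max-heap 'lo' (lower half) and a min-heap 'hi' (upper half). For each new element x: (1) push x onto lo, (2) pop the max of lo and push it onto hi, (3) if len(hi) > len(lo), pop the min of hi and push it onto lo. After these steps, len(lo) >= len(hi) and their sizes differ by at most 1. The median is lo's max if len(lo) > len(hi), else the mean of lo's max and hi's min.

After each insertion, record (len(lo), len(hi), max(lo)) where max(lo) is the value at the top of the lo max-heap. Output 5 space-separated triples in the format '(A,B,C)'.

Step 1: insert 36 -> lo=[36] hi=[] -> (len(lo)=1, len(hi)=0, max(lo)=36)
Step 2: insert 30 -> lo=[30] hi=[36] -> (len(lo)=1, len(hi)=1, max(lo)=30)
Step 3: insert 5 -> lo=[5, 30] hi=[36] -> (len(lo)=2, len(hi)=1, max(lo)=30)
Step 4: insert 36 -> lo=[5, 30] hi=[36, 36] -> (len(lo)=2, len(hi)=2, max(lo)=30)
Step 5: insert 33 -> lo=[5, 30, 33] hi=[36, 36] -> (len(lo)=3, len(hi)=2, max(lo)=33)

Answer: (1,0,36) (1,1,30) (2,1,30) (2,2,30) (3,2,33)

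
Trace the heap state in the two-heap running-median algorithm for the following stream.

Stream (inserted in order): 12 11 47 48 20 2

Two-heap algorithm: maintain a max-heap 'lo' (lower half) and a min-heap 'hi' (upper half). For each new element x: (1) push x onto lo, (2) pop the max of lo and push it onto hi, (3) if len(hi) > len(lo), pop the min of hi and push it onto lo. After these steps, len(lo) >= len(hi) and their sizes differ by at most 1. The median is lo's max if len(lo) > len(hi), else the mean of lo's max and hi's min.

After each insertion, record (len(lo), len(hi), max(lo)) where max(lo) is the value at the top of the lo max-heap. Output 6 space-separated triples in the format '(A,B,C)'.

Answer: (1,0,12) (1,1,11) (2,1,12) (2,2,12) (3,2,20) (3,3,12)

Derivation:
Step 1: insert 12 -> lo=[12] hi=[] -> (len(lo)=1, len(hi)=0, max(lo)=12)
Step 2: insert 11 -> lo=[11] hi=[12] -> (len(lo)=1, len(hi)=1, max(lo)=11)
Step 3: insert 47 -> lo=[11, 12] hi=[47] -> (len(lo)=2, len(hi)=1, max(lo)=12)
Step 4: insert 48 -> lo=[11, 12] hi=[47, 48] -> (len(lo)=2, len(hi)=2, max(lo)=12)
Step 5: insert 20 -> lo=[11, 12, 20] hi=[47, 48] -> (len(lo)=3, len(hi)=2, max(lo)=20)
Step 6: insert 2 -> lo=[2, 11, 12] hi=[20, 47, 48] -> (len(lo)=3, len(hi)=3, max(lo)=12)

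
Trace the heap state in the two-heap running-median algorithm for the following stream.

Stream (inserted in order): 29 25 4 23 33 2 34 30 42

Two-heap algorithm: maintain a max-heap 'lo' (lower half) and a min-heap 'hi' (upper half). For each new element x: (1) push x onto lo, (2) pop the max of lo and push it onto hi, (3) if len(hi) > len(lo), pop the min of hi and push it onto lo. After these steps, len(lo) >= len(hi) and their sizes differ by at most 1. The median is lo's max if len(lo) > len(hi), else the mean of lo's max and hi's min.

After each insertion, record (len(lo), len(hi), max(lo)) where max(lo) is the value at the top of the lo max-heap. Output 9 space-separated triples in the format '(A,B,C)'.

Answer: (1,0,29) (1,1,25) (2,1,25) (2,2,23) (3,2,25) (3,3,23) (4,3,25) (4,4,25) (5,4,29)

Derivation:
Step 1: insert 29 -> lo=[29] hi=[] -> (len(lo)=1, len(hi)=0, max(lo)=29)
Step 2: insert 25 -> lo=[25] hi=[29] -> (len(lo)=1, len(hi)=1, max(lo)=25)
Step 3: insert 4 -> lo=[4, 25] hi=[29] -> (len(lo)=2, len(hi)=1, max(lo)=25)
Step 4: insert 23 -> lo=[4, 23] hi=[25, 29] -> (len(lo)=2, len(hi)=2, max(lo)=23)
Step 5: insert 33 -> lo=[4, 23, 25] hi=[29, 33] -> (len(lo)=3, len(hi)=2, max(lo)=25)
Step 6: insert 2 -> lo=[2, 4, 23] hi=[25, 29, 33] -> (len(lo)=3, len(hi)=3, max(lo)=23)
Step 7: insert 34 -> lo=[2, 4, 23, 25] hi=[29, 33, 34] -> (len(lo)=4, len(hi)=3, max(lo)=25)
Step 8: insert 30 -> lo=[2, 4, 23, 25] hi=[29, 30, 33, 34] -> (len(lo)=4, len(hi)=4, max(lo)=25)
Step 9: insert 42 -> lo=[2, 4, 23, 25, 29] hi=[30, 33, 34, 42] -> (len(lo)=5, len(hi)=4, max(lo)=29)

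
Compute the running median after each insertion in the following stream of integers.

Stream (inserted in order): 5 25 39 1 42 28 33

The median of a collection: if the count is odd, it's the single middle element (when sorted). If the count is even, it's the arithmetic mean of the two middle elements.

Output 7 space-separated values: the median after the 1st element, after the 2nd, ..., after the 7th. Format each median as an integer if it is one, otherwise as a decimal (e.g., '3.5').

Step 1: insert 5 -> lo=[5] (size 1, max 5) hi=[] (size 0) -> median=5
Step 2: insert 25 -> lo=[5] (size 1, max 5) hi=[25] (size 1, min 25) -> median=15
Step 3: insert 39 -> lo=[5, 25] (size 2, max 25) hi=[39] (size 1, min 39) -> median=25
Step 4: insert 1 -> lo=[1, 5] (size 2, max 5) hi=[25, 39] (size 2, min 25) -> median=15
Step 5: insert 42 -> lo=[1, 5, 25] (size 3, max 25) hi=[39, 42] (size 2, min 39) -> median=25
Step 6: insert 28 -> lo=[1, 5, 25] (size 3, max 25) hi=[28, 39, 42] (size 3, min 28) -> median=26.5
Step 7: insert 33 -> lo=[1, 5, 25, 28] (size 4, max 28) hi=[33, 39, 42] (size 3, min 33) -> median=28

Answer: 5 15 25 15 25 26.5 28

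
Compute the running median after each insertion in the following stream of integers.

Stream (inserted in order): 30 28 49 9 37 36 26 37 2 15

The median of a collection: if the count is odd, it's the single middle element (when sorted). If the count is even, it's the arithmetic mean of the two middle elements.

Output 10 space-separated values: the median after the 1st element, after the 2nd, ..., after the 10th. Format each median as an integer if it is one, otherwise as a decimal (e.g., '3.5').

Answer: 30 29 30 29 30 33 30 33 30 29

Derivation:
Step 1: insert 30 -> lo=[30] (size 1, max 30) hi=[] (size 0) -> median=30
Step 2: insert 28 -> lo=[28] (size 1, max 28) hi=[30] (size 1, min 30) -> median=29
Step 3: insert 49 -> lo=[28, 30] (size 2, max 30) hi=[49] (size 1, min 49) -> median=30
Step 4: insert 9 -> lo=[9, 28] (size 2, max 28) hi=[30, 49] (size 2, min 30) -> median=29
Step 5: insert 37 -> lo=[9, 28, 30] (size 3, max 30) hi=[37, 49] (size 2, min 37) -> median=30
Step 6: insert 36 -> lo=[9, 28, 30] (size 3, max 30) hi=[36, 37, 49] (size 3, min 36) -> median=33
Step 7: insert 26 -> lo=[9, 26, 28, 30] (size 4, max 30) hi=[36, 37, 49] (size 3, min 36) -> median=30
Step 8: insert 37 -> lo=[9, 26, 28, 30] (size 4, max 30) hi=[36, 37, 37, 49] (size 4, min 36) -> median=33
Step 9: insert 2 -> lo=[2, 9, 26, 28, 30] (size 5, max 30) hi=[36, 37, 37, 49] (size 4, min 36) -> median=30
Step 10: insert 15 -> lo=[2, 9, 15, 26, 28] (size 5, max 28) hi=[30, 36, 37, 37, 49] (size 5, min 30) -> median=29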